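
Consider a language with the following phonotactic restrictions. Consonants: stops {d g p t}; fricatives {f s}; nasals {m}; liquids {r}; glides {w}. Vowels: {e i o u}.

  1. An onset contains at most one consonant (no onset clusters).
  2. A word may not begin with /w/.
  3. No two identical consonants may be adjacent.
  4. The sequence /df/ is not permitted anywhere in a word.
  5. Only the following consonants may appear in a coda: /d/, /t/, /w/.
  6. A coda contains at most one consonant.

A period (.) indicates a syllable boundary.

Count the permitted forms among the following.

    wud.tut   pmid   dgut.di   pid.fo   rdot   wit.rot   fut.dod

wud.tut — violates constraint 2: word begins with /w/ → not permitted
pmid — violates constraint 1: syllable 1 onset /pm/ has 2 consonants (> 1) → not permitted
dgut.di — violates constraint 1: syllable 1 onset /dg/ has 2 consonants (> 1) → not permitted
pid.fo — violates constraint 4: contains banned sequence /df/ → not permitted
rdot — violates constraint 1: syllable 1 onset /rd/ has 2 consonants (> 1) → not permitted
wit.rot — violates constraint 2: word begins with /w/ → not permitted
fut.dod — σ1 onset /f/, coda /t/ ok; σ2 onset /d/, coda /d/ ok → permitted
Permitted: fut.dod → 1.

1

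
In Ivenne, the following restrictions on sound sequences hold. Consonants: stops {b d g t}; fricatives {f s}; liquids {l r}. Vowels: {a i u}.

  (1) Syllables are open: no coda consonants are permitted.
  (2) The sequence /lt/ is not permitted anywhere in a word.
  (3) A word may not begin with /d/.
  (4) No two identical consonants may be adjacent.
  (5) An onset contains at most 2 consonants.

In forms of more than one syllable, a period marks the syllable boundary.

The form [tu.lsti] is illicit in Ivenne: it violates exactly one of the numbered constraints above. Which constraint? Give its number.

5

[tu.lsti]: syllable 2 onset /lst/ has 3 consonants (> 2).
This is a violation of constraint 5: "An onset contains at most 2 consonants."
The remaining constraints (1, 2, 3, 4) are satisfied.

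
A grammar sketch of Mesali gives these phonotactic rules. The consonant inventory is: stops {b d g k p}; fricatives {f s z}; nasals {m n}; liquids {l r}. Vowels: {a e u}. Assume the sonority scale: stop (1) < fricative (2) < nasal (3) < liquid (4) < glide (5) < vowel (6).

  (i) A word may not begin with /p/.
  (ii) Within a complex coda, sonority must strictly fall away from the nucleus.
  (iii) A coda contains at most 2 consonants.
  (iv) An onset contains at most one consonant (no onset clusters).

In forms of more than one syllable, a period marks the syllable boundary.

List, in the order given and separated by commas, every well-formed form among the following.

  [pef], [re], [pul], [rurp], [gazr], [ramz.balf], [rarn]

[re], [rurp], [ramz.balf], [rarn]

[pef] — violates constraint (i): word begins with /p/ → ill-formed
[re] — σ1 onset /r/, coda /∅/ ok → well-formed
[pul] — violates constraint (i): word begins with /p/ → ill-formed
[rurp] — σ1 onset /r/, coda /rp/ (4→1 falls) ok → well-formed
[gazr] — violates constraint (ii): syllable 1 coda /zr/: /z/ (fricative, 2) → /r/ (liquid, 4) does not fall → ill-formed
[ramz.balf] — σ1 onset /r/, coda /mz/ (3→2 falls) ok; σ2 onset /b/, coda /lf/ (4→2 falls) ok → well-formed
[rarn] — σ1 onset /r/, coda /rn/ (4→3 falls) ok → well-formed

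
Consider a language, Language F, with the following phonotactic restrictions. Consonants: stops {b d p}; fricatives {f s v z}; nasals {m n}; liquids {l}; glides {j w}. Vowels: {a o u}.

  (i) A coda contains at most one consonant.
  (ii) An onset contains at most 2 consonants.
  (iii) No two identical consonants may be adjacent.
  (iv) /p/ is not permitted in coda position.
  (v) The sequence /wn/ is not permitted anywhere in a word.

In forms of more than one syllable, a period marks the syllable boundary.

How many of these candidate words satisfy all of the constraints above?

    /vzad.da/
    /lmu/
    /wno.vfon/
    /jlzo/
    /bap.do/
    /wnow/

1

/vzad.da/ — violates constraint (iii): adjacent identical consonants /dd/ → ill-formed
/lmu/ — σ1 onset /lm/ (2C), coda /∅/ ok → well-formed
/wno.vfon/ — violates constraint (v): contains banned sequence /wn/ → ill-formed
/jlzo/ — violates constraint (ii): syllable 1 onset /jlz/ has 3 consonants (> 2) → ill-formed
/bap.do/ — violates constraint (iv): syllable 1 coda contains /p/ → ill-formed
/wnow/ — violates constraint (v): contains banned sequence /wn/ → ill-formed
Well-formed: /lmu/ → 1.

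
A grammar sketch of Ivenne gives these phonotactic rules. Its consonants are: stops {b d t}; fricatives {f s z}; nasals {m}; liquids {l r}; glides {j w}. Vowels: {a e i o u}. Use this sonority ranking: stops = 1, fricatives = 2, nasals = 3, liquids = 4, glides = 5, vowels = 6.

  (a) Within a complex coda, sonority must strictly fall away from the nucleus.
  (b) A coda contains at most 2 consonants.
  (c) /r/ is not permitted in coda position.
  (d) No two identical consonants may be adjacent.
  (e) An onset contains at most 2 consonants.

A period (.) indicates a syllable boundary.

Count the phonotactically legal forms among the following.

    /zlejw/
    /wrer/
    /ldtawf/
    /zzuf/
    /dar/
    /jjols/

0

/zlejw/ — violates constraint (a): syllable 1 coda /jw/: /j/ (glide, 5) → /w/ (glide, 5) does not fall → phonotactically illegal
/wrer/ — violates constraint (c): syllable 1 coda contains /r/ → phonotactically illegal
/ldtawf/ — violates constraint (e): syllable 1 onset /ldt/ has 3 consonants (> 2) → phonotactically illegal
/zzuf/ — violates constraint (d): adjacent identical consonants /zz/ → phonotactically illegal
/dar/ — violates constraint (c): syllable 1 coda contains /r/ → phonotactically illegal
/jjols/ — violates constraint (d): adjacent identical consonants /jj/ → phonotactically illegal
No form is phonotactically legal → 0.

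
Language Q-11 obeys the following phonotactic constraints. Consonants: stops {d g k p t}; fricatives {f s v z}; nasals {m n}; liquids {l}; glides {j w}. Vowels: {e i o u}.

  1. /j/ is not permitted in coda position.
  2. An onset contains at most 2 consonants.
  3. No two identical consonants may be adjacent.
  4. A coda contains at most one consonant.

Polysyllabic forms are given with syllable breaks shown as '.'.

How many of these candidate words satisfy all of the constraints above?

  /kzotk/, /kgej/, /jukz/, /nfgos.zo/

0

/kzotk/ — violates constraint 4: syllable 1 coda /tk/ has 2 consonants (> 1) → phonotactically illegal
/kgej/ — violates constraint 1: syllable 1 coda contains /j/ → phonotactically illegal
/jukz/ — violates constraint 4: syllable 1 coda /kz/ has 2 consonants (> 1) → phonotactically illegal
/nfgos.zo/ — violates constraint 2: syllable 1 onset /nfg/ has 3 consonants (> 2) → phonotactically illegal
No form is phonotactically legal → 0.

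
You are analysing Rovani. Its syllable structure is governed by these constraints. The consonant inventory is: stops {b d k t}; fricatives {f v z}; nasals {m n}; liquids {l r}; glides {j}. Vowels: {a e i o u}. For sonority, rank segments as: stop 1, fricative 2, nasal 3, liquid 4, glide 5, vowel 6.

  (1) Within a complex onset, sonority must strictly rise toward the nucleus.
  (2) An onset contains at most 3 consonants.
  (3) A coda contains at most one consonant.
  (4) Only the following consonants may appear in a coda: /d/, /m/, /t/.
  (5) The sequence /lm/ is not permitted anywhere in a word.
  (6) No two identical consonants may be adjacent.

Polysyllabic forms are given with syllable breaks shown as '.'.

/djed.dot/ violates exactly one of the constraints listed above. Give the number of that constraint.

6

/djed.dot/: adjacent identical consonants /dd/.
This is a violation of constraint 6: "No two identical consonants may be adjacent."
The remaining constraints (1, 2, 3, 4, 5) are satisfied.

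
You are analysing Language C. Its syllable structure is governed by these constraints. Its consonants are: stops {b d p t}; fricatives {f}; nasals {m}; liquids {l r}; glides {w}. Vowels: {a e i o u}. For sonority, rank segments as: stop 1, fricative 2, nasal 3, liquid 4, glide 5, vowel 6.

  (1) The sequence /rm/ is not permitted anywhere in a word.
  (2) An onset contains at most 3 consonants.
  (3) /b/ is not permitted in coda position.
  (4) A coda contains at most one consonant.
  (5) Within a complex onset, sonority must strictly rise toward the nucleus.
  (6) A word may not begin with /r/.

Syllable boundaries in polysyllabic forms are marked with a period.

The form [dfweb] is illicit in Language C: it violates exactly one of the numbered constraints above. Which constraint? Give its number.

[dfweb]: syllable 1 coda contains /b/.
This is a violation of constraint 3: "/b/ is not permitted in coda position."
The remaining constraints (1, 2, 4, 5, 6) are satisfied.

3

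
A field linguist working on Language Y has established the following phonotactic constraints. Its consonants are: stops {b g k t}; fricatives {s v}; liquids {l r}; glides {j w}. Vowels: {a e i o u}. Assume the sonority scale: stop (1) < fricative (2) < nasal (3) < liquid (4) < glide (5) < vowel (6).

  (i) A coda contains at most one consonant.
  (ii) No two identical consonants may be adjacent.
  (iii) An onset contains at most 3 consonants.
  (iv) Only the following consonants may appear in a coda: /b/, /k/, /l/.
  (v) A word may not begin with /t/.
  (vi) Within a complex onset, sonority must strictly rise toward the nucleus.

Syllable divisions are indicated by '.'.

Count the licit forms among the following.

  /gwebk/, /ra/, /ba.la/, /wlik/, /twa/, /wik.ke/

2

/gwebk/ — violates constraint (i): syllable 1 coda /bk/ has 2 consonants (> 1) → illicit
/ra/ — σ1 onset /r/, coda /∅/ ok → licit
/ba.la/ — σ1 onset /b/, coda /∅/ ok; σ2 onset /l/, coda /∅/ ok → licit
/wlik/ — violates constraint (vi): syllable 1 onset /wl/: /w/ (glide, 5) → /l/ (liquid, 4) does not rise → illicit
/twa/ — violates constraint (v): word begins with /t/ → illicit
/wik.ke/ — violates constraint (ii): adjacent identical consonants /kk/ → illicit
Licit: /ra/, /ba.la/ → 2.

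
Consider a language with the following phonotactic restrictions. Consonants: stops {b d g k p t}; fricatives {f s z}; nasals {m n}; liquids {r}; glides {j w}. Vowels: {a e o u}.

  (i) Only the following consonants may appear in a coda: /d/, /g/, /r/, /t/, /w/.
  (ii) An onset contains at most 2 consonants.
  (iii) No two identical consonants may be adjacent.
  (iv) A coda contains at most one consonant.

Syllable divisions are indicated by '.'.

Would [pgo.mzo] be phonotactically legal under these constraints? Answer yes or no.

[pgo.mzo] — σ1 onset /pg/ (2C), coda /∅/ ok; σ2 onset /mz/ (2C), coda /∅/ ok → phonotactically legal

yes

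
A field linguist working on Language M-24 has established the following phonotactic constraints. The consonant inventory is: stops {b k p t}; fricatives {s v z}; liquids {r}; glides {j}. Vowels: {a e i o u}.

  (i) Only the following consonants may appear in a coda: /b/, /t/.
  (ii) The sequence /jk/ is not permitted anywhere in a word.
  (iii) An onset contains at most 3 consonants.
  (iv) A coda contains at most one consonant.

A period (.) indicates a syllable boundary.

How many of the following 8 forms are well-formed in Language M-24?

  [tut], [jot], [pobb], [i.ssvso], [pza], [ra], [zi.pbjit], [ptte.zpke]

[tut] — σ1 onset /t/, coda /t/ ok → well-formed
[jot] — σ1 onset /j/, coda /t/ ok → well-formed
[pobb] — violates constraint (iv): syllable 1 coda /bb/ has 2 consonants (> 1) → ill-formed
[i.ssvso] — violates constraint (iii): syllable 2 onset /ssvs/ has 4 consonants (> 3) → ill-formed
[pza] — σ1 onset /pz/ (2C), coda /∅/ ok → well-formed
[ra] — σ1 onset /r/, coda /∅/ ok → well-formed
[zi.pbjit] — σ1 onset /z/, coda /∅/ ok; σ2 onset /pbj/ (3C), coda /t/ ok → well-formed
[ptte.zpke] — σ1 onset /ptt/ (3C), coda /∅/ ok; σ2 onset /zpk/ (3C), coda /∅/ ok → well-formed
Well-formed: [tut], [jot], [pza], [ra], [zi.pbjit], [ptte.zpke] → 6.

6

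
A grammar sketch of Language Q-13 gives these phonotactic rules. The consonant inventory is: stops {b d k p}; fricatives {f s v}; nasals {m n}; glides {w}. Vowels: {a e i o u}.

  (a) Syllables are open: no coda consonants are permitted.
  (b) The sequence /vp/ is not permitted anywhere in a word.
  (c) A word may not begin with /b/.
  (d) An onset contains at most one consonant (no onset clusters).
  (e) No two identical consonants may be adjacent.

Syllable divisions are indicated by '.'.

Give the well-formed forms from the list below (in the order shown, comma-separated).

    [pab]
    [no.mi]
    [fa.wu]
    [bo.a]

[no.mi], [fa.wu]

[pab] — violates constraint (a): syllable 1 coda /b/ has 1 consonant (> 0) → ill-formed
[no.mi] — σ1 onset /n/, coda /∅/ ok; σ2 onset /m/, coda /∅/ ok → well-formed
[fa.wu] — σ1 onset /f/, coda /∅/ ok; σ2 onset /w/, coda /∅/ ok → well-formed
[bo.a] — violates constraint (c): word begins with /b/ → ill-formed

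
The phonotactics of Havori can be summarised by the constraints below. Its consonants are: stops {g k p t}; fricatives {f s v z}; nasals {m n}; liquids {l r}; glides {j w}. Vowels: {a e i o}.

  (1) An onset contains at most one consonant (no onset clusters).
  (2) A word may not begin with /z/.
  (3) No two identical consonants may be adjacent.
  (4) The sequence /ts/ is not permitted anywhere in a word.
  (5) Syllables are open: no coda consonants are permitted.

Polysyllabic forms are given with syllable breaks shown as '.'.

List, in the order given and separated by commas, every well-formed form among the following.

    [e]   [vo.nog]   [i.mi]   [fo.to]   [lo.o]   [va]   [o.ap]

[e], [i.mi], [fo.to], [lo.o], [va]

[e] — σ1 onset /∅/, coda /∅/ ok → well-formed
[vo.nog] — violates constraint 5: syllable 2 coda /g/ has 1 consonant (> 0) → ill-formed
[i.mi] — σ1 onset /∅/, coda /∅/ ok; σ2 onset /m/, coda /∅/ ok → well-formed
[fo.to] — σ1 onset /f/, coda /∅/ ok; σ2 onset /t/, coda /∅/ ok → well-formed
[lo.o] — σ1 onset /l/, coda /∅/ ok; σ2 onset /∅/, coda /∅/ ok → well-formed
[va] — σ1 onset /v/, coda /∅/ ok → well-formed
[o.ap] — violates constraint 5: syllable 2 coda /p/ has 1 consonant (> 0) → ill-formed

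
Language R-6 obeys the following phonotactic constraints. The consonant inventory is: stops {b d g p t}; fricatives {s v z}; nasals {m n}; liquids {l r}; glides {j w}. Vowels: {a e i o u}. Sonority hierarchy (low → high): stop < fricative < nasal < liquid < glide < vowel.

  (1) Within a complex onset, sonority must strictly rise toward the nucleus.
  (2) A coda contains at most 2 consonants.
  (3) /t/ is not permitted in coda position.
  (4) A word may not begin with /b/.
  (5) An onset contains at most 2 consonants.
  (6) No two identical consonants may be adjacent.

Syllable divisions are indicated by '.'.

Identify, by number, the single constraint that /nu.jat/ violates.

/nu.jat/: syllable 2 coda contains /t/.
This is a violation of constraint 3: "/t/ is not permitted in coda position."
The remaining constraints (1, 2, 4, 5, 6) are satisfied.

3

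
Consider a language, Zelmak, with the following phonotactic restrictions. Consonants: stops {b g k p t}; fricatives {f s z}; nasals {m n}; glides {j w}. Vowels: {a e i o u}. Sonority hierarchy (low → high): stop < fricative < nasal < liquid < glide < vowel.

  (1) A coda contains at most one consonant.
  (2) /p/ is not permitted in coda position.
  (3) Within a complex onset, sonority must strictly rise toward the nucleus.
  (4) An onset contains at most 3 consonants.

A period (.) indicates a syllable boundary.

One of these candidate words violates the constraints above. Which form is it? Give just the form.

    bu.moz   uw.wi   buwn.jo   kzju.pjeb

bu.moz — σ1 onset /b/, coda /∅/ ok; σ2 onset /m/, coda /z/ ok → permitted
uw.wi — σ1 onset /∅/, coda /w/ ok; σ2 onset /w/, coda /∅/ ok → permitted
buwn.jo — violates constraint 1: syllable 1 coda /wn/ has 2 consonants (> 1) → not permitted
kzju.pjeb — σ1 onset /kzj/ (1→2→5 rises), coda /∅/ ok; σ2 onset /pj/ (1→5 rises), coda /b/ ok → permitted

buwn.jo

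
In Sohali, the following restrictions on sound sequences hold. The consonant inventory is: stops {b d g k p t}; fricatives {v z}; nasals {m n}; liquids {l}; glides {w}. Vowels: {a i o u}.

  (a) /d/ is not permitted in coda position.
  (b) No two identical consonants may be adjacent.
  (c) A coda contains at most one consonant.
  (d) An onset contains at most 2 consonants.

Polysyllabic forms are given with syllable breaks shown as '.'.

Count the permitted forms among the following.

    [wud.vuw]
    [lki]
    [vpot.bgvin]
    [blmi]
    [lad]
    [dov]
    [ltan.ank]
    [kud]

2

[wud.vuw] — violates constraint (a): syllable 1 coda contains /d/ → not permitted
[lki] — σ1 onset /lk/ (2C), coda /∅/ ok → permitted
[vpot.bgvin] — violates constraint (d): syllable 2 onset /bgv/ has 3 consonants (> 2) → not permitted
[blmi] — violates constraint (d): syllable 1 onset /blm/ has 3 consonants (> 2) → not permitted
[lad] — violates constraint (a): syllable 1 coda contains /d/ → not permitted
[dov] — σ1 onset /d/, coda /v/ ok → permitted
[ltan.ank] — violates constraint (c): syllable 2 coda /nk/ has 2 consonants (> 1) → not permitted
[kud] — violates constraint (a): syllable 1 coda contains /d/ → not permitted
Permitted: [lki], [dov] → 2.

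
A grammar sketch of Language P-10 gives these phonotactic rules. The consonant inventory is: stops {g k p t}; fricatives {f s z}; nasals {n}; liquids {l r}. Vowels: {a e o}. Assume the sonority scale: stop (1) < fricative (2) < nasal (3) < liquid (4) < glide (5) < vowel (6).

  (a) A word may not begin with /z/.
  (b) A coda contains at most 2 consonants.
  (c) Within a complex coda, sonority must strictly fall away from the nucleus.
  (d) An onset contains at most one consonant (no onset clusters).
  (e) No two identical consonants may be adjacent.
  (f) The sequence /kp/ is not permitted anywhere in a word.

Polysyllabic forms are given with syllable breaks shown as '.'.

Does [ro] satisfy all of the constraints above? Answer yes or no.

[ro] — σ1 onset /r/, coda /∅/ ok → well-formed

yes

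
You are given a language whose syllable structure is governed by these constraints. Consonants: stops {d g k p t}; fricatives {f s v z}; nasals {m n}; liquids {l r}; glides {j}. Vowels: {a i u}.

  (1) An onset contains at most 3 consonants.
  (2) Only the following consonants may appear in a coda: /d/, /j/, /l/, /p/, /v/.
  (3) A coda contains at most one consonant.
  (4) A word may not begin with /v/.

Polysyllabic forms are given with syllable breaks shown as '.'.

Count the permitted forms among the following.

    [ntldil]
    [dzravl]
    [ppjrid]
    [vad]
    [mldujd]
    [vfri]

0

[ntldil] — violates constraint 1: syllable 1 onset /ntld/ has 4 consonants (> 3) → not permitted
[dzravl] — violates constraint 3: syllable 1 coda /vl/ has 2 consonants (> 1) → not permitted
[ppjrid] — violates constraint 1: syllable 1 onset /ppjr/ has 4 consonants (> 3) → not permitted
[vad] — violates constraint 4: word begins with /v/ → not permitted
[mldujd] — violates constraint 3: syllable 1 coda /jd/ has 2 consonants (> 1) → not permitted
[vfri] — violates constraint 4: word begins with /v/ → not permitted
No form is permitted → 0.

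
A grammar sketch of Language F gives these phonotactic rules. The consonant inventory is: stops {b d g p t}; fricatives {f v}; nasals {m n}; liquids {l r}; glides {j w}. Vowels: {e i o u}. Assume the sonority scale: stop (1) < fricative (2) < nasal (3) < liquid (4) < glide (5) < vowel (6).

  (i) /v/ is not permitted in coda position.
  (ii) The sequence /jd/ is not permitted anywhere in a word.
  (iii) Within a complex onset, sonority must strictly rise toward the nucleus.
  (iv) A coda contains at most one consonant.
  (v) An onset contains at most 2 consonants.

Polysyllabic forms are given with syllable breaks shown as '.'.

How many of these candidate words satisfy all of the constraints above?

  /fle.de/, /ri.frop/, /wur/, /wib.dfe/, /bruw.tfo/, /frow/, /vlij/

7

/fle.de/ — σ1 onset /fl/ (2→4 rises), coda /∅/ ok; σ2 onset /d/, coda /∅/ ok → licit
/ri.frop/ — σ1 onset /r/, coda /∅/ ok; σ2 onset /fr/ (2→4 rises), coda /p/ ok → licit
/wur/ — σ1 onset /w/, coda /r/ ok → licit
/wib.dfe/ — σ1 onset /w/, coda /b/ ok; σ2 onset /df/ (1→2 rises), coda /∅/ ok → licit
/bruw.tfo/ — σ1 onset /br/ (1→4 rises), coda /w/ ok; σ2 onset /tf/ (1→2 rises), coda /∅/ ok → licit
/frow/ — σ1 onset /fr/ (2→4 rises), coda /w/ ok → licit
/vlij/ — σ1 onset /vl/ (2→4 rises), coda /j/ ok → licit
Licit: /fle.de/, /ri.frop/, /wur/, /wib.dfe/, /bruw.tfo/, /frow/, /vlij/ → 7.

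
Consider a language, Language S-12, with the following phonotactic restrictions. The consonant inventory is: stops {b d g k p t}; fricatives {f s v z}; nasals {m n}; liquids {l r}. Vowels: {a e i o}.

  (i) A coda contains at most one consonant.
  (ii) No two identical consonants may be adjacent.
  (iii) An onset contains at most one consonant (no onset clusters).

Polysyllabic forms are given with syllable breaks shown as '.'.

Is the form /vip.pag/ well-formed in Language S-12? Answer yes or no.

/vip.pag/ — violates constraint (ii): adjacent identical consonants /pp/ → ill-formed

no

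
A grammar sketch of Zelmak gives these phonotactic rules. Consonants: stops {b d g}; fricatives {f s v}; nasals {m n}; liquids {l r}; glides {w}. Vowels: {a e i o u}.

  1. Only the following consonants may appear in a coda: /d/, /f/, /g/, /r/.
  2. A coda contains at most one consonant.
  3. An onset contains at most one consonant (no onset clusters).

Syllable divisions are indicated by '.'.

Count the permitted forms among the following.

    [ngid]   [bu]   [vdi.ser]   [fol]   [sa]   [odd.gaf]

2

[ngid] — violates constraint 3: syllable 1 onset /ng/ has 2 consonants (> 1) → not permitted
[bu] — σ1 onset /b/, coda /∅/ ok → permitted
[vdi.ser] — violates constraint 3: syllable 1 onset /vd/ has 2 consonants (> 1) → not permitted
[fol] — violates constraint 1: syllable 1 coda contains /l/, which is not a licensed coda consonant → not permitted
[sa] — σ1 onset /s/, coda /∅/ ok → permitted
[odd.gaf] — violates constraint 2: syllable 1 coda /dd/ has 2 consonants (> 1) → not permitted
Permitted: [bu], [sa] → 2.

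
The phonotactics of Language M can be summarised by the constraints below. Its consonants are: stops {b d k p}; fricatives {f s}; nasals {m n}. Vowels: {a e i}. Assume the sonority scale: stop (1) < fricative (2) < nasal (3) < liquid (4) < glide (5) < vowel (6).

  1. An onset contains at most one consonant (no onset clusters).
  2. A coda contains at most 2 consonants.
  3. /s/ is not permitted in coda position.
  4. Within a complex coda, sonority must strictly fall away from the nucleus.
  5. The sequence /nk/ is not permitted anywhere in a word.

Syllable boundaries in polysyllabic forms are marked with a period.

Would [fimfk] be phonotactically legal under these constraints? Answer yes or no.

no

[fimfk] — violates constraint 2: syllable 1 coda /mfk/ has 3 consonants (> 2) → phonotactically illegal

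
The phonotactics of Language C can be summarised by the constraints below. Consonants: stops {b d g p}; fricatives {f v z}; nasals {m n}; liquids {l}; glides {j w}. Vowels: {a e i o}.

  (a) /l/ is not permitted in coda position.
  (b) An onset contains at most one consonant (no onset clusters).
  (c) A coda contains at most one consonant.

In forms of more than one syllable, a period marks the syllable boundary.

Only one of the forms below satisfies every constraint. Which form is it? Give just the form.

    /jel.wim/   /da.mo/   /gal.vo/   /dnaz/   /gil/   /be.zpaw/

/da.mo/

/jel.wim/ — violates constraint (a): syllable 1 coda contains /l/ → illicit
/da.mo/ — σ1 onset /d/, coda /∅/ ok; σ2 onset /m/, coda /∅/ ok → licit
/gal.vo/ — violates constraint (a): syllable 1 coda contains /l/ → illicit
/dnaz/ — violates constraint (b): syllable 1 onset /dn/ has 2 consonants (> 1) → illicit
/gil/ — violates constraint (a): syllable 1 coda contains /l/ → illicit
/be.zpaw/ — violates constraint (b): syllable 2 onset /zp/ has 2 consonants (> 1) → illicit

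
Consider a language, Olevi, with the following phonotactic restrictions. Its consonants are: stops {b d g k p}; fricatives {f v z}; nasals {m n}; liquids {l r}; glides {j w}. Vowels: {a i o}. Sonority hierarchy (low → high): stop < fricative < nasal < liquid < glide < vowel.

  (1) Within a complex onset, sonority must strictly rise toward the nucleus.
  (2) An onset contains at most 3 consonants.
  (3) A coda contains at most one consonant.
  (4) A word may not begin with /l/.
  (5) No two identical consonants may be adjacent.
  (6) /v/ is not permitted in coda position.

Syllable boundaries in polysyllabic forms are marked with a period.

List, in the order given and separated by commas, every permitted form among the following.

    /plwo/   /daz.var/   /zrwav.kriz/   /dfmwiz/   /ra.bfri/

/plwo/, /daz.var/, /ra.bfri/

/plwo/ — σ1 onset /plw/ (1→4→5 rises), coda /∅/ ok → permitted
/daz.var/ — σ1 onset /d/, coda /z/ ok; σ2 onset /v/, coda /r/ ok → permitted
/zrwav.kriz/ — violates constraint 6: syllable 1 coda contains /v/ → not permitted
/dfmwiz/ — violates constraint 2: syllable 1 onset /dfmw/ has 4 consonants (> 3) → not permitted
/ra.bfri/ — σ1 onset /r/, coda /∅/ ok; σ2 onset /bfr/ (1→2→4 rises), coda /∅/ ok → permitted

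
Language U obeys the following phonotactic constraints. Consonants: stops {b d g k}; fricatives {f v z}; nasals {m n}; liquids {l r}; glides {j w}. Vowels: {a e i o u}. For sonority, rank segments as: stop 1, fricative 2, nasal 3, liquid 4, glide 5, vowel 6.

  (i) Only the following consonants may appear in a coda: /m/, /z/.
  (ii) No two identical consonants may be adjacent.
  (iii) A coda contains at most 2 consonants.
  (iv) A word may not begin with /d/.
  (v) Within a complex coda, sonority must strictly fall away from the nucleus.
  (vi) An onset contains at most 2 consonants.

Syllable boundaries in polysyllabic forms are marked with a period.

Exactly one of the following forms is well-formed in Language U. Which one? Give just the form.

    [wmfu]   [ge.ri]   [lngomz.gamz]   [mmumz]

[wmfu] — violates constraint (vi): syllable 1 onset /wmf/ has 3 consonants (> 2) → ill-formed
[ge.ri] — σ1 onset /g/, coda /∅/ ok; σ2 onset /r/, coda /∅/ ok → well-formed
[lngomz.gamz] — violates constraint (vi): syllable 1 onset /lng/ has 3 consonants (> 2) → ill-formed
[mmumz] — violates constraint (ii): adjacent identical consonants /mm/ → ill-formed

[ge.ri]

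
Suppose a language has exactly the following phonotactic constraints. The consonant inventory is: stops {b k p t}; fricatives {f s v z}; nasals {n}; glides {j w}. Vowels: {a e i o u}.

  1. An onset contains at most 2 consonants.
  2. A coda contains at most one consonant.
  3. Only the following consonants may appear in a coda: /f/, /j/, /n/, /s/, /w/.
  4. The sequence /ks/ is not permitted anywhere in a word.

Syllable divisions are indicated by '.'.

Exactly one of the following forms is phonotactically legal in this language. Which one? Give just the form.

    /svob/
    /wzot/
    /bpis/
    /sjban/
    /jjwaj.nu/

/svob/ — violates constraint 3: syllable 1 coda contains /b/, which is not a licensed coda consonant → phonotactically illegal
/wzot/ — violates constraint 3: syllable 1 coda contains /t/, which is not a licensed coda consonant → phonotactically illegal
/bpis/ — σ1 onset /bp/ (2C), coda /s/ ok → phonotactically legal
/sjban/ — violates constraint 1: syllable 1 onset /sjb/ has 3 consonants (> 2) → phonotactically illegal
/jjwaj.nu/ — violates constraint 1: syllable 1 onset /jjw/ has 3 consonants (> 2) → phonotactically illegal

/bpis/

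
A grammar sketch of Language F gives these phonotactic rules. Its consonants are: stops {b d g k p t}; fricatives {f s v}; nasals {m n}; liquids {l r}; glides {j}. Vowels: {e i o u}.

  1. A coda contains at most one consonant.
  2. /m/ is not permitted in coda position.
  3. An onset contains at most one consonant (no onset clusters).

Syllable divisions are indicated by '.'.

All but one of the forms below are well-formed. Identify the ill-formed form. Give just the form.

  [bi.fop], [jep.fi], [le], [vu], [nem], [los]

[nem]

[bi.fop] — σ1 onset /b/, coda /∅/ ok; σ2 onset /f/, coda /p/ ok → well-formed
[jep.fi] — σ1 onset /j/, coda /p/ ok; σ2 onset /f/, coda /∅/ ok → well-formed
[le] — σ1 onset /l/, coda /∅/ ok → well-formed
[vu] — σ1 onset /v/, coda /∅/ ok → well-formed
[nem] — violates constraint 2: syllable 1 coda contains /m/ → ill-formed
[los] — σ1 onset /l/, coda /s/ ok → well-formed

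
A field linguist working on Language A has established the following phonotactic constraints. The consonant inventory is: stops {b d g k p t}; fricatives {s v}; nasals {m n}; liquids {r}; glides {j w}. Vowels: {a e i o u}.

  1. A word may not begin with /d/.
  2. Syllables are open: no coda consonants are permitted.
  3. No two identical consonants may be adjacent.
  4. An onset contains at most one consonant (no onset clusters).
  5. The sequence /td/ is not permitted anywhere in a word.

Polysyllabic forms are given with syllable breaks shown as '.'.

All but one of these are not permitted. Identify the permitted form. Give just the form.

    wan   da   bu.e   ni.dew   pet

bu.e

wan — violates constraint 2: syllable 1 coda /n/ has 1 consonant (> 0) → not permitted
da — violates constraint 1: word begins with /d/ → not permitted
bu.e — σ1 onset /b/, coda /∅/ ok; σ2 onset /∅/, coda /∅/ ok → permitted
ni.dew — violates constraint 2: syllable 2 coda /w/ has 1 consonant (> 0) → not permitted
pet — violates constraint 2: syllable 1 coda /t/ has 1 consonant (> 0) → not permitted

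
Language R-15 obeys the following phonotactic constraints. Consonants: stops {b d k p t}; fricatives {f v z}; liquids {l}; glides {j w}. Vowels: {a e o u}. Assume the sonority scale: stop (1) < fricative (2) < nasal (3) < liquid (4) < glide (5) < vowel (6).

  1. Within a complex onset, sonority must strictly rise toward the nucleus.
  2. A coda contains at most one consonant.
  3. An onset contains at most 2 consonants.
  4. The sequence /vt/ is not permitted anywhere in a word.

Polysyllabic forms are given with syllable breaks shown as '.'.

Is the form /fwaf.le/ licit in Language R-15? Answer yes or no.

yes

/fwaf.le/ — σ1 onset /fw/ (2→5 rises), coda /f/ ok; σ2 onset /l/, coda /∅/ ok → licit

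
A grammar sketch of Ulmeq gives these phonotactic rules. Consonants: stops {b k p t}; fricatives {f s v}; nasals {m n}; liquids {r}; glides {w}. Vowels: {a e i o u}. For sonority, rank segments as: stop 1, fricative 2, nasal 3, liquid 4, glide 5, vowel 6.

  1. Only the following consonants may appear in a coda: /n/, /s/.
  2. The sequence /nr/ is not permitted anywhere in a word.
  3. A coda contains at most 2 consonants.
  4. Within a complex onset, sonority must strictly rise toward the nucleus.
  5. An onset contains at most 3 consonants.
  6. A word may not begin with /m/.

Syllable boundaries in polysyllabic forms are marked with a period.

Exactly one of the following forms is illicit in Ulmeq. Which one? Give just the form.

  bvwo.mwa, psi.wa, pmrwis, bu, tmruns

pmrwis

bvwo.mwa — σ1 onset /bvw/ (1→2→5 rises), coda /∅/ ok; σ2 onset /mw/ (3→5 rises), coda /∅/ ok → licit
psi.wa — σ1 onset /ps/ (1→2 rises), coda /∅/ ok; σ2 onset /w/, coda /∅/ ok → licit
pmrwis — violates constraint 5: syllable 1 onset /pmrw/ has 4 consonants (> 3) → illicit
bu — σ1 onset /b/, coda /∅/ ok → licit
tmruns — σ1 onset /tmr/ (1→3→4 rises), coda /ns/ (2C) ok → licit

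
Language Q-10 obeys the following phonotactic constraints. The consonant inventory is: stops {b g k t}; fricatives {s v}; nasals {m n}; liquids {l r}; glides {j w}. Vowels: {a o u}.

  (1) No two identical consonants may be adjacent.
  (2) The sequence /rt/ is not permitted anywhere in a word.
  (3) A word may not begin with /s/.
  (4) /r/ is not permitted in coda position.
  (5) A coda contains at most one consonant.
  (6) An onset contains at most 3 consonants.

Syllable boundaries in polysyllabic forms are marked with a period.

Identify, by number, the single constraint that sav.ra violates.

3

sav.ra: word begins with /s/.
This is a violation of constraint 3: "A word may not begin with /s/."
The remaining constraints (1, 2, 4, 5, 6) are satisfied.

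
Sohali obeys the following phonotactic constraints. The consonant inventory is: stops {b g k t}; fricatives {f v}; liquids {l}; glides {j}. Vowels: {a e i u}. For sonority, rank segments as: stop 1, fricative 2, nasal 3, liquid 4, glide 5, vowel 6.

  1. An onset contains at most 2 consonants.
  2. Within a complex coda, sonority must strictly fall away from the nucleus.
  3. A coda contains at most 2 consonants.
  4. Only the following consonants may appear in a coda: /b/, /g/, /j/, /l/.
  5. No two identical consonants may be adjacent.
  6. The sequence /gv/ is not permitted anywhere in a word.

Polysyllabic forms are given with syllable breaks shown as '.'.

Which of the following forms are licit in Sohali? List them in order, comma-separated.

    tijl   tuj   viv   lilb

tijl, tuj, lilb

tijl — σ1 onset /t/, coda /jl/ (5→4 falls) ok → licit
tuj — σ1 onset /t/, coda /j/ ok → licit
viv — violates constraint 4: syllable 1 coda contains /v/, which is not a licensed coda consonant → illicit
lilb — σ1 onset /l/, coda /lb/ (4→1 falls) ok → licit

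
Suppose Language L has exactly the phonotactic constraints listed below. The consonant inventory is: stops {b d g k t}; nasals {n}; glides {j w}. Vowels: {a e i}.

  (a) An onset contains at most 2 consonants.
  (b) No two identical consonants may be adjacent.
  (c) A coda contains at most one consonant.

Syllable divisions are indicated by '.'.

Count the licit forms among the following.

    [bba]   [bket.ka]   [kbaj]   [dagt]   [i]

3

[bba] — violates constraint (b): adjacent identical consonants /bb/ → illicit
[bket.ka] — σ1 onset /bk/ (2C), coda /t/ ok; σ2 onset /k/, coda /∅/ ok → licit
[kbaj] — σ1 onset /kb/ (2C), coda /j/ ok → licit
[dagt] — violates constraint (c): syllable 1 coda /gt/ has 2 consonants (> 1) → illicit
[i] — σ1 onset /∅/, coda /∅/ ok → licit
Licit: [bket.ka], [kbaj], [i] → 3.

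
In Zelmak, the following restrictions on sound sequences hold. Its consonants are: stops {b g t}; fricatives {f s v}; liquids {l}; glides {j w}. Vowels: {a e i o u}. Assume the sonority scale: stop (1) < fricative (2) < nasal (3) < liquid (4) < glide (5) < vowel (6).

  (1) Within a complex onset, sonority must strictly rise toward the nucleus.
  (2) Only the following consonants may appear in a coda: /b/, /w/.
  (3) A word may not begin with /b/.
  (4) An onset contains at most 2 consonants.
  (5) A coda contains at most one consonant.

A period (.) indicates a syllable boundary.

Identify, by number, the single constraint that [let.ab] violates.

[let.ab]: syllable 1 coda contains /t/, which is not a licensed coda consonant.
This is a violation of constraint 2: "Only the following consonants may appear in a coda: /b/, /w/."
The remaining constraints (1, 3, 4, 5) are satisfied.

2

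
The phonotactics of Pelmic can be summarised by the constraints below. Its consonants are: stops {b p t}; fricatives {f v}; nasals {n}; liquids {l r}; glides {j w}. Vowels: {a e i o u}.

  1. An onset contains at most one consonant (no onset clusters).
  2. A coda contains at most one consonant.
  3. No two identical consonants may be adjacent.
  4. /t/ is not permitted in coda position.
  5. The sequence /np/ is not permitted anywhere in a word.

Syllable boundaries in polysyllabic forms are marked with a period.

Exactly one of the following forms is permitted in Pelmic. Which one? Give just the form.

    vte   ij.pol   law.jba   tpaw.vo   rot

vte — violates constraint 1: syllable 1 onset /vt/ has 2 consonants (> 1) → not permitted
ij.pol — σ1 onset /∅/, coda /j/ ok; σ2 onset /p/, coda /l/ ok → permitted
law.jba — violates constraint 1: syllable 2 onset /jb/ has 2 consonants (> 1) → not permitted
tpaw.vo — violates constraint 1: syllable 1 onset /tp/ has 2 consonants (> 1) → not permitted
rot — violates constraint 4: syllable 1 coda contains /t/ → not permitted

ij.pol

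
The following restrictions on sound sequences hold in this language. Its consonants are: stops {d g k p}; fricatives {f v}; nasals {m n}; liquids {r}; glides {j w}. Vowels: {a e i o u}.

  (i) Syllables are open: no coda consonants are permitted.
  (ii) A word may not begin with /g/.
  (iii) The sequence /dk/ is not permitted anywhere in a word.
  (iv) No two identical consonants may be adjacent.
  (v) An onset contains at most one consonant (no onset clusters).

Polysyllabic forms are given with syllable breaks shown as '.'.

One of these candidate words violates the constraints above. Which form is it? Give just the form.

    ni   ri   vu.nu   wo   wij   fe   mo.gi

wij

ni — σ1 onset /n/, coda /∅/ ok → permitted
ri — σ1 onset /r/, coda /∅/ ok → permitted
vu.nu — σ1 onset /v/, coda /∅/ ok; σ2 onset /n/, coda /∅/ ok → permitted
wo — σ1 onset /w/, coda /∅/ ok → permitted
wij — violates constraint (i): syllable 1 coda /j/ has 1 consonant (> 0) → not permitted
fe — σ1 onset /f/, coda /∅/ ok → permitted
mo.gi — σ1 onset /m/, coda /∅/ ok; σ2 onset /g/, coda /∅/ ok → permitted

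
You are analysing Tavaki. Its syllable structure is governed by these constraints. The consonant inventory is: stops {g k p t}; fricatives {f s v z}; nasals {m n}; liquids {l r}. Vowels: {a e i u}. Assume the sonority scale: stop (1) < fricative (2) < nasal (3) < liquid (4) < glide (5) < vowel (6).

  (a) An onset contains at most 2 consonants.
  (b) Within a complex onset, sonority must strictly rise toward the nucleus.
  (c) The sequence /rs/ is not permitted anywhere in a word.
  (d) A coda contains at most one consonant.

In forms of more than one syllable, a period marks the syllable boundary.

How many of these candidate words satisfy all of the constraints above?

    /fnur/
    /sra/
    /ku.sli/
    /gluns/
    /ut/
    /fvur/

4

/fnur/ — σ1 onset /fn/ (2→3 rises), coda /r/ ok → permitted
/sra/ — σ1 onset /sr/ (2→4 rises), coda /∅/ ok → permitted
/ku.sli/ — σ1 onset /k/, coda /∅/ ok; σ2 onset /sl/ (2→4 rises), coda /∅/ ok → permitted
/gluns/ — violates constraint (d): syllable 1 coda /ns/ has 2 consonants (> 1) → not permitted
/ut/ — σ1 onset /∅/, coda /t/ ok → permitted
/fvur/ — violates constraint (b): syllable 1 onset /fv/: /f/ (fricative, 2) → /v/ (fricative, 2) does not rise → not permitted
Permitted: /fnur/, /sra/, /ku.sli/, /ut/ → 4.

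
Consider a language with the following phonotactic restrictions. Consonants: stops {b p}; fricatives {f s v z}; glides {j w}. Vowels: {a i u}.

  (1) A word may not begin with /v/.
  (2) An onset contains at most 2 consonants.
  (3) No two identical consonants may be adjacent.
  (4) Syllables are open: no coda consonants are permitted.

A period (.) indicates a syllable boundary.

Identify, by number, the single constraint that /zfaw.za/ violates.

4

/zfaw.za/: syllable 1 coda /w/ has 1 consonant (> 0).
This is a violation of constraint 4: "Syllables are open: no coda consonants are permitted."
The remaining constraints (1, 2, 3) are satisfied.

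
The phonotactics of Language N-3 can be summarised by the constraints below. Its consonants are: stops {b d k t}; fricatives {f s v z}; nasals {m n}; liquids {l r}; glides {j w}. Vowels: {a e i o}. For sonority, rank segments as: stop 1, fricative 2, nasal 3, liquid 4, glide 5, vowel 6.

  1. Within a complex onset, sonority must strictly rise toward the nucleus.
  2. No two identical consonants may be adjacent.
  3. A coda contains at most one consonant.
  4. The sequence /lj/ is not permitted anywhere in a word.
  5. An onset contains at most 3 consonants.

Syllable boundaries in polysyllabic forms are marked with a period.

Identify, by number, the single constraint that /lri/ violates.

1

/lri/: syllable 1 onset /lr/: /l/ (liquid, 4) → /r/ (liquid, 4) does not rise.
This is a violation of constraint 1: "Within a complex onset, sonority must strictly rise toward the nucleus."
The remaining constraints (2, 3, 4, 5) are satisfied.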